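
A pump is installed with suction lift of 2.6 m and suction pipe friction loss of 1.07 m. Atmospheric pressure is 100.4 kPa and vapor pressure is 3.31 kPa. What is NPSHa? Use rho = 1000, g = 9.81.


NPSHa = p_atm/(rho*g) - z_s - hf_s - p_vap/(rho*g).
p_atm/(rho*g) = 100.4*1000 / (1000*9.81) = 10.234 m.
p_vap/(rho*g) = 3.31*1000 / (1000*9.81) = 0.337 m.
NPSHa = 10.234 - 2.6 - 1.07 - 0.337
      = 6.23 m.

6.23


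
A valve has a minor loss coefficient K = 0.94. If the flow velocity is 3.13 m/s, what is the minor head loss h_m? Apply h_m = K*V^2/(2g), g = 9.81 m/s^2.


Minor loss formula: h_m = K * V^2/(2g).
V^2 = 3.13^2 = 9.7969.
V^2/(2g) = 9.7969 / 19.62 = 0.4993 m.
h_m = 0.94 * 0.4993 = 0.4694 m.

0.4694


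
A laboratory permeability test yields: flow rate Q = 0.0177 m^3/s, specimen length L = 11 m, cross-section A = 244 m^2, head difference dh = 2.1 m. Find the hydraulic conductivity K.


From K = Q*L / (A*dh):
Numerator: Q*L = 0.0177 * 11 = 0.1947.
Denominator: A*dh = 244 * 2.1 = 512.4.
K = 0.1947 / 512.4 = 0.00038 m/s.

0.00038


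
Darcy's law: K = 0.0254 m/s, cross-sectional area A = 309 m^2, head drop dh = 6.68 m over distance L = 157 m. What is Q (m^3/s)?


Darcy's law: Q = K * A * i, where i = dh/L.
Hydraulic gradient i = 6.68 / 157 = 0.042548.
Q = 0.0254 * 309 * 0.042548
  = 0.3339 m^3/s.

0.3339


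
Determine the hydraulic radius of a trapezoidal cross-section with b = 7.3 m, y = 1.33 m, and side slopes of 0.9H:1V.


For a trapezoidal section with side slope z:
A = (b + z*y)*y = (7.3 + 0.9*1.33)*1.33 = 11.301 m^2.
P = b + 2*y*sqrt(1 + z^2) = 7.3 + 2*1.33*sqrt(1 + 0.9^2) = 10.879 m.
R = A/P = 11.301 / 10.879 = 1.0388 m.

1.0388


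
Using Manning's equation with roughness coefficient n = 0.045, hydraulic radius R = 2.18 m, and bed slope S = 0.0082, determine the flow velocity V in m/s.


Manning's equation gives V = (1/n) * R^(2/3) * S^(1/2).
First, compute R^(2/3) = 2.18^(2/3) = 1.6813.
Next, S^(1/2) = 0.0082^(1/2) = 0.090554.
Then 1/n = 1/0.045 = 22.22.
V = 22.22 * 1.6813 * 0.090554 = 3.3832 m/s.

3.3832


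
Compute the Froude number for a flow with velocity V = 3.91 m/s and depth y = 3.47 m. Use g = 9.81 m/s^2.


The Froude number is defined as Fr = V / sqrt(g*y).
g*y = 9.81 * 3.47 = 34.0407.
sqrt(g*y) = sqrt(34.0407) = 5.8344.
Fr = 3.91 / 5.8344 = 0.6702.

0.6702


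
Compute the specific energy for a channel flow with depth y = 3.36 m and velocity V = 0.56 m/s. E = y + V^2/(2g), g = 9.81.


Specific energy E = y + V^2/(2g).
Velocity head = V^2/(2g) = 0.56^2 / (2*9.81) = 0.3136 / 19.62 = 0.016 m.
E = 3.36 + 0.016 = 3.376 m.

3.376


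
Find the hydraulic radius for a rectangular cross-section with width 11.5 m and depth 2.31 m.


For a rectangular section:
Flow area A = b * y = 11.5 * 2.31 = 26.57 m^2.
Wetted perimeter P = b + 2y = 11.5 + 2*2.31 = 16.12 m.
Hydraulic radius R = A/P = 26.57 / 16.12 = 1.648 m.

1.648


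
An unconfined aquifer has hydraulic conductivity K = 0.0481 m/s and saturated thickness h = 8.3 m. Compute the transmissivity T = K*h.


Transmissivity is defined as T = K * h.
T = 0.0481 * 8.3
  = 0.3992 m^2/s.

0.3992


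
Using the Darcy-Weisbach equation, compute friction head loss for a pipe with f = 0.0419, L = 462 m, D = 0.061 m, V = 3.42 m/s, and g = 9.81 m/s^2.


Darcy-Weisbach equation: h_f = f * (L/D) * V^2/(2g).
f * L/D = 0.0419 * 462/0.061 = 317.341.
V^2/(2g) = 3.42^2 / (2*9.81) = 11.6964 / 19.62 = 0.5961 m.
h_f = 317.341 * 0.5961 = 189.182 m.

189.182


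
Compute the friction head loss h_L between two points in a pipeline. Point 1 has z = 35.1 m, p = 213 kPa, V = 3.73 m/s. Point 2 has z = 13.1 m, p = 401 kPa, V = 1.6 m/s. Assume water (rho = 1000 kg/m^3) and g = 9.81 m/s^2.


Total head at each section: H = z + p/(rho*g) + V^2/(2g).
H1 = 35.1 + 213*1000/(1000*9.81) + 3.73^2/(2*9.81)
   = 35.1 + 21.713 + 0.7091
   = 57.522 m.
H2 = 13.1 + 401*1000/(1000*9.81) + 1.6^2/(2*9.81)
   = 13.1 + 40.877 + 0.1305
   = 54.107 m.
h_L = H1 - H2 = 57.522 - 54.107 = 3.415 m.

3.415


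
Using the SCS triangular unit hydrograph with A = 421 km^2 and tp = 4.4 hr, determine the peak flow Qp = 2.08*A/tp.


SCS formula: Qp = 2.08 * A / tp.
Qp = 2.08 * 421 / 4.4
   = 875.68 / 4.4
   = 199.02 m^3/s per cm.

199.02


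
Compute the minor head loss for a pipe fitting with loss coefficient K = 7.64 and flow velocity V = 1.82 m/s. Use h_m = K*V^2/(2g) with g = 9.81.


Minor loss formula: h_m = K * V^2/(2g).
V^2 = 1.82^2 = 3.3124.
V^2/(2g) = 3.3124 / 19.62 = 0.1688 m.
h_m = 7.64 * 0.1688 = 1.2898 m.

1.2898


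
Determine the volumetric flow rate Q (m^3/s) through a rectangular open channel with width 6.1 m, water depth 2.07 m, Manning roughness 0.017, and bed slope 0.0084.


For a rectangular channel, the cross-sectional area A = b * y = 6.1 * 2.07 = 12.63 m^2.
The wetted perimeter P = b + 2y = 6.1 + 2*2.07 = 10.24 m.
Hydraulic radius R = A/P = 12.63/10.24 = 1.2331 m.
Velocity V = (1/n)*R^(2/3)*S^(1/2) = (1/0.017)*1.2331^(2/3)*0.0084^(1/2) = 6.1995 m/s.
Discharge Q = A * V = 12.63 * 6.1995 = 78.281 m^3/s.

78.281


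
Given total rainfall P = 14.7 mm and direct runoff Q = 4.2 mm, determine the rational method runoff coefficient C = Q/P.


The runoff coefficient C = runoff depth / rainfall depth.
C = 4.2 / 14.7
  = 0.2857.

0.2857


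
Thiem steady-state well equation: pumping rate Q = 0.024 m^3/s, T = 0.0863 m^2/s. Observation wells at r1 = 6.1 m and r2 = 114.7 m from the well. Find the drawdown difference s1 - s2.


Thiem equation: s1 - s2 = Q/(2*pi*T) * ln(r2/r1).
ln(r2/r1) = ln(114.7/6.1) = 2.934.
Q/(2*pi*T) = 0.024 / (2*pi*0.0863) = 0.024 / 0.5422 = 0.0443.
s1 - s2 = 0.0443 * 2.934 = 0.1299 m.

0.1299


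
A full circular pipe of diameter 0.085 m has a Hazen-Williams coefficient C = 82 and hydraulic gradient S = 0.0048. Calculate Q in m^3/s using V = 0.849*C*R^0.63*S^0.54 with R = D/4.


For a full circular pipe, R = D/4 = 0.085/4 = 0.0213 m.
V = 0.849 * 82 * 0.0213^0.63 * 0.0048^0.54
  = 0.849 * 82 * 0.088356 * 0.055959
  = 0.3442 m/s.
Pipe area A = pi*D^2/4 = pi*0.085^2/4 = 0.0057 m^2.
Q = A * V = 0.0057 * 0.3442 = 0.002 m^3/s.

0.002


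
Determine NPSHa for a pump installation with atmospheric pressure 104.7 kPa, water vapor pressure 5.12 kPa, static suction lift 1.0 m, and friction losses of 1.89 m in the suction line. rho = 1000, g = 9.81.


NPSHa = p_atm/(rho*g) - z_s - hf_s - p_vap/(rho*g).
p_atm/(rho*g) = 104.7*1000 / (1000*9.81) = 10.673 m.
p_vap/(rho*g) = 5.12*1000 / (1000*9.81) = 0.522 m.
NPSHa = 10.673 - 1.0 - 1.89 - 0.522
      = 7.26 m.

7.26


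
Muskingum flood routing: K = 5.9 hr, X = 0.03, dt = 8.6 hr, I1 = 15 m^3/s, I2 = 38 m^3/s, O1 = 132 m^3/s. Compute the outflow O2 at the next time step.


Muskingum coefficients:
denom = 2*K*(1-X) + dt = 2*5.9*(1-0.03) + 8.6 = 20.046.
C0 = (dt - 2*K*X)/denom = (8.6 - 2*5.9*0.03)/20.046 = 0.4114.
C1 = (dt + 2*K*X)/denom = (8.6 + 2*5.9*0.03)/20.046 = 0.4467.
C2 = (2*K*(1-X) - dt)/denom = 0.142.
O2 = C0*I2 + C1*I1 + C2*O1
   = 0.4114*38 + 0.4467*15 + 0.142*132
   = 41.07 m^3/s.

41.07


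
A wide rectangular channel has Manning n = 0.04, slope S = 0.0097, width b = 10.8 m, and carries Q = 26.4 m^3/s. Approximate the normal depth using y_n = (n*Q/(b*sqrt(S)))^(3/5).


We use the wide-channel approximation y_n = (n*Q/(b*sqrt(S)))^(3/5).
sqrt(S) = sqrt(0.0097) = 0.098489.
Numerator: n*Q = 0.04 * 26.4 = 1.056.
Denominator: b*sqrt(S) = 10.8 * 0.098489 = 1.063681.
arg = 0.9928.
y_n = 0.9928^(3/5) = 0.9957 m.

0.9957


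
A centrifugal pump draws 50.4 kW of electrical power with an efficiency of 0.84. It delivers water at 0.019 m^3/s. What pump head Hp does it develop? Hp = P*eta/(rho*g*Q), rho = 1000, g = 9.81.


Pump head formula: Hp = P * eta / (rho * g * Q).
Numerator: P * eta = 50.4 * 1000 * 0.84 = 42336.0 W.
Denominator: rho * g * Q = 1000 * 9.81 * 0.019 = 186.39.
Hp = 42336.0 / 186.39 = 227.14 m.

227.14


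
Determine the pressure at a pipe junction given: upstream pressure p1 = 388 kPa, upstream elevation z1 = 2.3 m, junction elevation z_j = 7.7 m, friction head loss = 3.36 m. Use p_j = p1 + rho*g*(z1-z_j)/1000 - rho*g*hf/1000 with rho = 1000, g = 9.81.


Junction pressure: p_j = p1 + rho*g*(z1 - z_j)/1000 - rho*g*hf/1000.
Elevation term = 1000*9.81*(2.3 - 7.7)/1000 = -52.974 kPa.
Friction term = 1000*9.81*3.36/1000 = 32.962 kPa.
p_j = 388 + -52.974 - 32.962 = 302.06 kPa.

302.06


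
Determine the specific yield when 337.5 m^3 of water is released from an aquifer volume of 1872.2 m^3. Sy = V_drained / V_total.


Specific yield Sy = Volume drained / Total volume.
Sy = 337.5 / 1872.2
   = 0.1803.

0.1803


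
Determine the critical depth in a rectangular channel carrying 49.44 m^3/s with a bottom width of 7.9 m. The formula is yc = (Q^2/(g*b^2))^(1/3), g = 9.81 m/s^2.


Using yc = (Q^2 / (g * b^2))^(1/3):
Q^2 = 49.44^2 = 2444.31.
g * b^2 = 9.81 * 7.9^2 = 9.81 * 62.41 = 612.24.
Q^2 / (g*b^2) = 2444.31 / 612.24 = 3.9924.
yc = 3.9924^(1/3) = 1.5864 m.

1.5864


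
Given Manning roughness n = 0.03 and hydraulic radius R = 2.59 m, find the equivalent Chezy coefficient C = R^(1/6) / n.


The Chezy coefficient relates to Manning's n through C = R^(1/6) / n.
R^(1/6) = 2.59^(1/6) = 1.17188.
C = 1.17188 / 0.03 = 39.06 m^(1/2)/s.

39.06


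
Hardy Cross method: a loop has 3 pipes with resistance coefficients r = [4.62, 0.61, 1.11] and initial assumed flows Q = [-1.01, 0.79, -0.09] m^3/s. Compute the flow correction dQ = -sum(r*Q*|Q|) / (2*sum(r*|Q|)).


Numerator terms (r*Q*|Q|): 4.62*-1.01*|-1.01| = -4.7129; 0.61*0.79*|0.79| = 0.3807; 1.11*-0.09*|-0.09| = -0.009.
Sum of numerator = -4.3412.
Denominator terms (r*|Q|): 4.62*|-1.01| = 4.6662; 0.61*|0.79| = 0.4819; 1.11*|-0.09| = 0.0999.
2 * sum of denominator = 2 * 5.248 = 10.496.
dQ = --4.3412 / 10.496 = 0.4136 m^3/s.

0.4136


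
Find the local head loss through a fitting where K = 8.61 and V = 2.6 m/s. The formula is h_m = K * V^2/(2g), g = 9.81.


Minor loss formula: h_m = K * V^2/(2g).
V^2 = 2.6^2 = 6.76.
V^2/(2g) = 6.76 / 19.62 = 0.3445 m.
h_m = 8.61 * 0.3445 = 2.9665 m.

2.9665


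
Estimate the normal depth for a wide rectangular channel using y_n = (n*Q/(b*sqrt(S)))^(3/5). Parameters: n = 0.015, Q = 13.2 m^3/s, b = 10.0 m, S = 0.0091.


We use the wide-channel approximation y_n = (n*Q/(b*sqrt(S)))^(3/5).
sqrt(S) = sqrt(0.0091) = 0.095394.
Numerator: n*Q = 0.015 * 13.2 = 0.198.
Denominator: b*sqrt(S) = 10.0 * 0.095394 = 0.95394.
arg = 0.2076.
y_n = 0.2076^(3/5) = 0.3893 m.

0.3893


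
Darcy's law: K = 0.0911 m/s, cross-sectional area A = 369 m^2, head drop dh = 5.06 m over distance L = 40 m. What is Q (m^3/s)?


Darcy's law: Q = K * A * i, where i = dh/L.
Hydraulic gradient i = 5.06 / 40 = 0.1265.
Q = 0.0911 * 369 * 0.1265
  = 4.2524 m^3/s.

4.2524


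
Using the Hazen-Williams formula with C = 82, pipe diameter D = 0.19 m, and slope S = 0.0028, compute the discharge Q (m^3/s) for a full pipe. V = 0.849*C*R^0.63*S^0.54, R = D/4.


For a full circular pipe, R = D/4 = 0.19/4 = 0.0475 m.
V = 0.849 * 82 * 0.0475^0.63 * 0.0028^0.54
  = 0.849 * 82 * 0.146662 * 0.041828
  = 0.4271 m/s.
Pipe area A = pi*D^2/4 = pi*0.19^2/4 = 0.0284 m^2.
Q = A * V = 0.0284 * 0.4271 = 0.0121 m^3/s.

0.0121


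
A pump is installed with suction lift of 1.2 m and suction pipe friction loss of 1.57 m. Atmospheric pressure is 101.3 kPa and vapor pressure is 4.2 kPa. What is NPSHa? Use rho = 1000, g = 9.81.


NPSHa = p_atm/(rho*g) - z_s - hf_s - p_vap/(rho*g).
p_atm/(rho*g) = 101.3*1000 / (1000*9.81) = 10.326 m.
p_vap/(rho*g) = 4.2*1000 / (1000*9.81) = 0.428 m.
NPSHa = 10.326 - 1.2 - 1.57 - 0.428
      = 7.13 m.

7.13


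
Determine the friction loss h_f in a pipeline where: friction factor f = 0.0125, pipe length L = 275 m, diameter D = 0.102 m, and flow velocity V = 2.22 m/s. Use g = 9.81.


Darcy-Weisbach equation: h_f = f * (L/D) * V^2/(2g).
f * L/D = 0.0125 * 275/0.102 = 33.701.
V^2/(2g) = 2.22^2 / (2*9.81) = 4.9284 / 19.62 = 0.2512 m.
h_f = 33.701 * 0.2512 = 8.465 m.

8.465


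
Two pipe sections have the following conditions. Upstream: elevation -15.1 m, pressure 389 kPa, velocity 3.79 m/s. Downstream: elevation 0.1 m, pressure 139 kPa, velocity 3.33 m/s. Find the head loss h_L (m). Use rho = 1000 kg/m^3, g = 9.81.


Total head at each section: H = z + p/(rho*g) + V^2/(2g).
H1 = -15.1 + 389*1000/(1000*9.81) + 3.79^2/(2*9.81)
   = -15.1 + 39.653 + 0.7321
   = 25.286 m.
H2 = 0.1 + 139*1000/(1000*9.81) + 3.33^2/(2*9.81)
   = 0.1 + 14.169 + 0.5652
   = 14.834 m.
h_L = H1 - H2 = 25.286 - 14.834 = 10.451 m.

10.451


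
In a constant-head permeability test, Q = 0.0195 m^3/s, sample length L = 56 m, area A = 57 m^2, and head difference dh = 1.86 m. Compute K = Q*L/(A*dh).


From K = Q*L / (A*dh):
Numerator: Q*L = 0.0195 * 56 = 1.092.
Denominator: A*dh = 57 * 1.86 = 106.02.
K = 1.092 / 106.02 = 0.0103 m/s.

0.0103


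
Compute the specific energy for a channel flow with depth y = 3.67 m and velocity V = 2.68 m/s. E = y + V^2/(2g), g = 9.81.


Specific energy E = y + V^2/(2g).
Velocity head = V^2/(2g) = 2.68^2 / (2*9.81) = 7.1824 / 19.62 = 0.3661 m.
E = 3.67 + 0.3661 = 4.0361 m.

4.0361


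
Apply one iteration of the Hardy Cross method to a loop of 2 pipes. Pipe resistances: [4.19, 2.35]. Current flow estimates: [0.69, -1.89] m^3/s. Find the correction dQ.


Numerator terms (r*Q*|Q|): 4.19*0.69*|0.69| = 1.9949; 2.35*-1.89*|-1.89| = -8.3944.
Sum of numerator = -6.3996.
Denominator terms (r*|Q|): 4.19*|0.69| = 2.8911; 2.35*|-1.89| = 4.4415.
2 * sum of denominator = 2 * 7.3326 = 14.6652.
dQ = --6.3996 / 14.6652 = 0.4364 m^3/s.

0.4364


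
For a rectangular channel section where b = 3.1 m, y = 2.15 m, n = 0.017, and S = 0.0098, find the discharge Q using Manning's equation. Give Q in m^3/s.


For a rectangular channel, the cross-sectional area A = b * y = 3.1 * 2.15 = 6.67 m^2.
The wetted perimeter P = b + 2y = 3.1 + 2*2.15 = 7.4 m.
Hydraulic radius R = A/P = 6.67/7.4 = 0.9007 m.
Velocity V = (1/n)*R^(2/3)*S^(1/2) = (1/0.017)*0.9007^(2/3)*0.0098^(1/2) = 5.431 m/s.
Discharge Q = A * V = 6.67 * 5.431 = 36.197 m^3/s.

36.197


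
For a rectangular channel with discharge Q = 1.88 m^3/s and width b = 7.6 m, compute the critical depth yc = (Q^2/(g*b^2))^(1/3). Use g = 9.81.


Using yc = (Q^2 / (g * b^2))^(1/3):
Q^2 = 1.88^2 = 3.53.
g * b^2 = 9.81 * 7.6^2 = 9.81 * 57.76 = 566.63.
Q^2 / (g*b^2) = 3.53 / 566.63 = 0.0062.
yc = 0.0062^(1/3) = 0.1841 m.

0.1841


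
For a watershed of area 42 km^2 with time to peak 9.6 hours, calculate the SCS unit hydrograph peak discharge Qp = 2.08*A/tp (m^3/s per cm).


SCS formula: Qp = 2.08 * A / tp.
Qp = 2.08 * 42 / 9.6
   = 87.36 / 9.6
   = 9.1 m^3/s per cm.

9.1


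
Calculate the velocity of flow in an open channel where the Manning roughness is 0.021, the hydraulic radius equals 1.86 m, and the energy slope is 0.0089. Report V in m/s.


Manning's equation gives V = (1/n) * R^(2/3) * S^(1/2).
First, compute R^(2/3) = 1.86^(2/3) = 1.5124.
Next, S^(1/2) = 0.0089^(1/2) = 0.09434.
Then 1/n = 1/0.021 = 47.62.
V = 47.62 * 1.5124 * 0.09434 = 6.7944 m/s.

6.7944


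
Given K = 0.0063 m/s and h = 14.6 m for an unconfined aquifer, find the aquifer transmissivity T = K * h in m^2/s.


Transmissivity is defined as T = K * h.
T = 0.0063 * 14.6
  = 0.092 m^2/s.

0.092


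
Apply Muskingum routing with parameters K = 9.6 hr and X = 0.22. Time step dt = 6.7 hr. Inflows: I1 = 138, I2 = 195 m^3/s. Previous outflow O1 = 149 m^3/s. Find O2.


Muskingum coefficients:
denom = 2*K*(1-X) + dt = 2*9.6*(1-0.22) + 6.7 = 21.676.
C0 = (dt - 2*K*X)/denom = (6.7 - 2*9.6*0.22)/21.676 = 0.1142.
C1 = (dt + 2*K*X)/denom = (6.7 + 2*9.6*0.22)/21.676 = 0.504.
C2 = (2*K*(1-X) - dt)/denom = 0.3818.
O2 = C0*I2 + C1*I1 + C2*O1
   = 0.1142*195 + 0.504*138 + 0.3818*149
   = 148.71 m^3/s.

148.71


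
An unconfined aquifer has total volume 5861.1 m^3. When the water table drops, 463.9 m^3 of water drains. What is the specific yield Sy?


Specific yield Sy = Volume drained / Total volume.
Sy = 463.9 / 5861.1
   = 0.0791.

0.0791


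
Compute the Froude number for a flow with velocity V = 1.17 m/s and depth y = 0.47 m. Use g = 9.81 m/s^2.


The Froude number is defined as Fr = V / sqrt(g*y).
g*y = 9.81 * 0.47 = 4.6107.
sqrt(g*y) = sqrt(4.6107) = 2.1473.
Fr = 1.17 / 2.1473 = 0.5449.

0.5449


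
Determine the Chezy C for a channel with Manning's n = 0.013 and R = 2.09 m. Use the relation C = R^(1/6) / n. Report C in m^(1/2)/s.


The Chezy coefficient relates to Manning's n through C = R^(1/6) / n.
R^(1/6) = 2.09^(1/6) = 1.130727.
C = 1.130727 / 0.013 = 86.98 m^(1/2)/s.

86.98


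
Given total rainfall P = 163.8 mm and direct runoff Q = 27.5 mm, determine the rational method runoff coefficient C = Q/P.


The runoff coefficient C = runoff depth / rainfall depth.
C = 27.5 / 163.8
  = 0.1679.

0.1679


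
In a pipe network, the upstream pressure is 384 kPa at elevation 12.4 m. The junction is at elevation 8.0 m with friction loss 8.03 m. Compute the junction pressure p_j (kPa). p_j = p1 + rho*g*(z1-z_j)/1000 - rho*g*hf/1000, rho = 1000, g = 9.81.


Junction pressure: p_j = p1 + rho*g*(z1 - z_j)/1000 - rho*g*hf/1000.
Elevation term = 1000*9.81*(12.4 - 8.0)/1000 = 43.164 kPa.
Friction term = 1000*9.81*8.03/1000 = 78.774 kPa.
p_j = 384 + 43.164 - 78.774 = 348.39 kPa.

348.39


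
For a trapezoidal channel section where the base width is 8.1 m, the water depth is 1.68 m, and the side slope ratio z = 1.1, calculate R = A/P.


For a trapezoidal section with side slope z:
A = (b + z*y)*y = (8.1 + 1.1*1.68)*1.68 = 16.713 m^2.
P = b + 2*y*sqrt(1 + z^2) = 8.1 + 2*1.68*sqrt(1 + 1.1^2) = 13.095 m.
R = A/P = 16.713 / 13.095 = 1.2763 m.

1.2763


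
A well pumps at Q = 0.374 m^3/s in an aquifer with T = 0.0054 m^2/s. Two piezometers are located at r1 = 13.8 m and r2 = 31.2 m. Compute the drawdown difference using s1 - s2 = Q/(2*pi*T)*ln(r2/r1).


Thiem equation: s1 - s2 = Q/(2*pi*T) * ln(r2/r1).
ln(r2/r1) = ln(31.2/13.8) = 0.8157.
Q/(2*pi*T) = 0.374 / (2*pi*0.0054) = 0.374 / 0.0339 = 11.023.
s1 - s2 = 11.023 * 0.8157 = 8.992 m.

8.992


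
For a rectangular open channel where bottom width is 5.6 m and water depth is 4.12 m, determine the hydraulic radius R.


For a rectangular section:
Flow area A = b * y = 5.6 * 4.12 = 23.07 m^2.
Wetted perimeter P = b + 2y = 5.6 + 2*4.12 = 13.84 m.
Hydraulic radius R = A/P = 23.07 / 13.84 = 1.6671 m.

1.6671


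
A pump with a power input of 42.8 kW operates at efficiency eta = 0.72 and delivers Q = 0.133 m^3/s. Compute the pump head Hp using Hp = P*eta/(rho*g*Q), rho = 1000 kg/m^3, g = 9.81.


Pump head formula: Hp = P * eta / (rho * g * Q).
Numerator: P * eta = 42.8 * 1000 * 0.72 = 30816.0 W.
Denominator: rho * g * Q = 1000 * 9.81 * 0.133 = 1304.73.
Hp = 30816.0 / 1304.73 = 23.62 m.

23.62


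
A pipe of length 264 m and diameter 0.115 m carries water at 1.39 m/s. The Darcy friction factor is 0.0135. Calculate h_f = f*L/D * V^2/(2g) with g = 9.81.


Darcy-Weisbach equation: h_f = f * (L/D) * V^2/(2g).
f * L/D = 0.0135 * 264/0.115 = 30.9913.
V^2/(2g) = 1.39^2 / (2*9.81) = 1.9321 / 19.62 = 0.0985 m.
h_f = 30.9913 * 0.0985 = 3.052 m.

3.052


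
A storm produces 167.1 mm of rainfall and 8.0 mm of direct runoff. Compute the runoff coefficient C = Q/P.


The runoff coefficient C = runoff depth / rainfall depth.
C = 8.0 / 167.1
  = 0.0479.

0.0479


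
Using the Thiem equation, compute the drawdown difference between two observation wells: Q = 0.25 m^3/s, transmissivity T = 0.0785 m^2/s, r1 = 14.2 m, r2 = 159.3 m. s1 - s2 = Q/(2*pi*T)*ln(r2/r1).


Thiem equation: s1 - s2 = Q/(2*pi*T) * ln(r2/r1).
ln(r2/r1) = ln(159.3/14.2) = 2.4175.
Q/(2*pi*T) = 0.25 / (2*pi*0.0785) = 0.25 / 0.4932 = 0.5069.
s1 - s2 = 0.5069 * 2.4175 = 1.2254 m.

1.2254


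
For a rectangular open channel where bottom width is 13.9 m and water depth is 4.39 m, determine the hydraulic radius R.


For a rectangular section:
Flow area A = b * y = 13.9 * 4.39 = 61.02 m^2.
Wetted perimeter P = b + 2y = 13.9 + 2*4.39 = 22.68 m.
Hydraulic radius R = A/P = 61.02 / 22.68 = 2.6905 m.

2.6905


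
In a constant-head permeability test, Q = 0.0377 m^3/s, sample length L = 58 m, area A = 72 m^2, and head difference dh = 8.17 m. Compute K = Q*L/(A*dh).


From K = Q*L / (A*dh):
Numerator: Q*L = 0.0377 * 58 = 2.1866.
Denominator: A*dh = 72 * 8.17 = 588.24.
K = 2.1866 / 588.24 = 0.003717 m/s.

0.003717


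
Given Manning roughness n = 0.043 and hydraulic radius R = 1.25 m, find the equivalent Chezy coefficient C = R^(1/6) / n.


The Chezy coefficient relates to Manning's n through C = R^(1/6) / n.
R^(1/6) = 1.25^(1/6) = 1.037891.
C = 1.037891 / 0.043 = 24.14 m^(1/2)/s.

24.14


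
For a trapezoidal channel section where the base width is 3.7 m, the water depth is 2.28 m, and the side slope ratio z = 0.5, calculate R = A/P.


For a trapezoidal section with side slope z:
A = (b + z*y)*y = (3.7 + 0.5*2.28)*2.28 = 11.035 m^2.
P = b + 2*y*sqrt(1 + z^2) = 3.7 + 2*2.28*sqrt(1 + 0.5^2) = 8.798 m.
R = A/P = 11.035 / 8.798 = 1.2543 m.

1.2543


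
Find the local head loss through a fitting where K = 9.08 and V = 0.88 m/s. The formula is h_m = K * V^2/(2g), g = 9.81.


Minor loss formula: h_m = K * V^2/(2g).
V^2 = 0.88^2 = 0.7744.
V^2/(2g) = 0.7744 / 19.62 = 0.0395 m.
h_m = 9.08 * 0.0395 = 0.3584 m.

0.3584


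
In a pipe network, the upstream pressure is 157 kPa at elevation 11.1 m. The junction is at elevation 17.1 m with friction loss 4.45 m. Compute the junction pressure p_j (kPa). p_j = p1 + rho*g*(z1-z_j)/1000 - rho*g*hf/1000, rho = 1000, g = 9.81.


Junction pressure: p_j = p1 + rho*g*(z1 - z_j)/1000 - rho*g*hf/1000.
Elevation term = 1000*9.81*(11.1 - 17.1)/1000 = -58.86 kPa.
Friction term = 1000*9.81*4.45/1000 = 43.654 kPa.
p_j = 157 + -58.86 - 43.654 = 54.49 kPa.

54.49


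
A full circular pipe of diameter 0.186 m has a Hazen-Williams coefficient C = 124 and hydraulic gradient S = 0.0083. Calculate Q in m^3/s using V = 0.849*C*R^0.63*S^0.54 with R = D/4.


For a full circular pipe, R = D/4 = 0.186/4 = 0.0465 m.
V = 0.849 * 124 * 0.0465^0.63 * 0.0083^0.54
  = 0.849 * 124 * 0.144709 * 0.075215
  = 1.1458 m/s.
Pipe area A = pi*D^2/4 = pi*0.186^2/4 = 0.0272 m^2.
Q = A * V = 0.0272 * 1.1458 = 0.0311 m^3/s.

0.0311


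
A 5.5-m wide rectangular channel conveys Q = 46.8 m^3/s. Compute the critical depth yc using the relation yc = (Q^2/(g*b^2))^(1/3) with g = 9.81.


Using yc = (Q^2 / (g * b^2))^(1/3):
Q^2 = 46.8^2 = 2190.24.
g * b^2 = 9.81 * 5.5^2 = 9.81 * 30.25 = 296.75.
Q^2 / (g*b^2) = 2190.24 / 296.75 = 7.3808.
yc = 7.3808^(1/3) = 1.947 m.

1.947


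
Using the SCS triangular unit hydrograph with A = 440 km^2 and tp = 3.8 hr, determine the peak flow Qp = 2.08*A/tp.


SCS formula: Qp = 2.08 * A / tp.
Qp = 2.08 * 440 / 3.8
   = 915.2 / 3.8
   = 240.84 m^3/s per cm.

240.84


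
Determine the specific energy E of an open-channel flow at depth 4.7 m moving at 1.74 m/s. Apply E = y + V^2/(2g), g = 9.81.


Specific energy E = y + V^2/(2g).
Velocity head = V^2/(2g) = 1.74^2 / (2*9.81) = 3.0276 / 19.62 = 0.1543 m.
E = 4.7 + 0.1543 = 4.8543 m.

4.8543


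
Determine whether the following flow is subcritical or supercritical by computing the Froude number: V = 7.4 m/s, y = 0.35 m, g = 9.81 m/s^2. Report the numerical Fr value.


The Froude number is defined as Fr = V / sqrt(g*y).
g*y = 9.81 * 0.35 = 3.4335.
sqrt(g*y) = sqrt(3.4335) = 1.853.
Fr = 7.4 / 1.853 = 3.9936.
Since Fr > 1, the flow is supercritical.

3.9936


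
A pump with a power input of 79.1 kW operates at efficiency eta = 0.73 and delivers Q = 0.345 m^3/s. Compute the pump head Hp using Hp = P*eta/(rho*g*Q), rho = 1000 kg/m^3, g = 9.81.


Pump head formula: Hp = P * eta / (rho * g * Q).
Numerator: P * eta = 79.1 * 1000 * 0.73 = 57743.0 W.
Denominator: rho * g * Q = 1000 * 9.81 * 0.345 = 3384.45.
Hp = 57743.0 / 3384.45 = 17.06 m.

17.06


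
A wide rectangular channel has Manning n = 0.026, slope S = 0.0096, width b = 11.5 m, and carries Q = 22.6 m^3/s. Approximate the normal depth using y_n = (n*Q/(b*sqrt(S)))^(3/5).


We use the wide-channel approximation y_n = (n*Q/(b*sqrt(S)))^(3/5).
sqrt(S) = sqrt(0.0096) = 0.09798.
Numerator: n*Q = 0.026 * 22.6 = 0.5876.
Denominator: b*sqrt(S) = 11.5 * 0.09798 = 1.12677.
arg = 0.5215.
y_n = 0.5215^(3/5) = 0.6766 m.

0.6766


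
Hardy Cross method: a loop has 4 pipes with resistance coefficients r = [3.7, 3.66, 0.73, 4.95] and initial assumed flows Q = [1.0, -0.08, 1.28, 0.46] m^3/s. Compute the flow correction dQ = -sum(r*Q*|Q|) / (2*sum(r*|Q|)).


Numerator terms (r*Q*|Q|): 3.7*1.0*|1.0| = 3.7; 3.66*-0.08*|-0.08| = -0.0234; 0.73*1.28*|1.28| = 1.196; 4.95*0.46*|0.46| = 1.0474.
Sum of numerator = 5.92.
Denominator terms (r*|Q|): 3.7*|1.0| = 3.7; 3.66*|-0.08| = 0.2928; 0.73*|1.28| = 0.9344; 4.95*|0.46| = 2.277.
2 * sum of denominator = 2 * 7.2042 = 14.4084.
dQ = -5.92 / 14.4084 = -0.4109 m^3/s.

-0.4109


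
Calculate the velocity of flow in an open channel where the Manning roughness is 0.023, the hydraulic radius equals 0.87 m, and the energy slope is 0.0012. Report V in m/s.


Manning's equation gives V = (1/n) * R^(2/3) * S^(1/2).
First, compute R^(2/3) = 0.87^(2/3) = 0.9113.
Next, S^(1/2) = 0.0012^(1/2) = 0.034641.
Then 1/n = 1/0.023 = 43.48.
V = 43.48 * 0.9113 * 0.034641 = 1.3726 m/s.

1.3726


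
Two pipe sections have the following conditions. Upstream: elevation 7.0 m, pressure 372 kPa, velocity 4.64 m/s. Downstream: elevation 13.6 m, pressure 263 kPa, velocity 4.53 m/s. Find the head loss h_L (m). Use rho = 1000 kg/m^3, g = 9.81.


Total head at each section: H = z + p/(rho*g) + V^2/(2g).
H1 = 7.0 + 372*1000/(1000*9.81) + 4.64^2/(2*9.81)
   = 7.0 + 37.92 + 1.0973
   = 46.018 m.
H2 = 13.6 + 263*1000/(1000*9.81) + 4.53^2/(2*9.81)
   = 13.6 + 26.809 + 1.0459
   = 41.455 m.
h_L = H1 - H2 = 46.018 - 41.455 = 4.563 m.

4.563


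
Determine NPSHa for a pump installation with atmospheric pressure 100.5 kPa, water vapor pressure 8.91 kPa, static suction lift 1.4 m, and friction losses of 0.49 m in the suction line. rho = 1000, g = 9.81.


NPSHa = p_atm/(rho*g) - z_s - hf_s - p_vap/(rho*g).
p_atm/(rho*g) = 100.5*1000 / (1000*9.81) = 10.245 m.
p_vap/(rho*g) = 8.91*1000 / (1000*9.81) = 0.908 m.
NPSHa = 10.245 - 1.4 - 0.49 - 0.908
      = 7.45 m.

7.45


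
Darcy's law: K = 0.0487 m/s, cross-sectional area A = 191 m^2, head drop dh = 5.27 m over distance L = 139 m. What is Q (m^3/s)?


Darcy's law: Q = K * A * i, where i = dh/L.
Hydraulic gradient i = 5.27 / 139 = 0.037914.
Q = 0.0487 * 191 * 0.037914
  = 0.3527 m^3/s.

0.3527


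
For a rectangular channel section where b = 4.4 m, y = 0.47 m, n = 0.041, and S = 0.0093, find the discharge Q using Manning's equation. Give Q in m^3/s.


For a rectangular channel, the cross-sectional area A = b * y = 4.4 * 0.47 = 2.07 m^2.
The wetted perimeter P = b + 2y = 4.4 + 2*0.47 = 5.34 m.
Hydraulic radius R = A/P = 2.07/5.34 = 0.3873 m.
Velocity V = (1/n)*R^(2/3)*S^(1/2) = (1/0.041)*0.3873^(2/3)*0.0093^(1/2) = 1.2497 m/s.
Discharge Q = A * V = 2.07 * 1.2497 = 2.584 m^3/s.

2.584


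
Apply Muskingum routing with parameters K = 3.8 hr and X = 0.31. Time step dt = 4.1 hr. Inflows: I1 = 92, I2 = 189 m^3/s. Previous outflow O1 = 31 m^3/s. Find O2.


Muskingum coefficients:
denom = 2*K*(1-X) + dt = 2*3.8*(1-0.31) + 4.1 = 9.344.
C0 = (dt - 2*K*X)/denom = (4.1 - 2*3.8*0.31)/9.344 = 0.1866.
C1 = (dt + 2*K*X)/denom = (4.1 + 2*3.8*0.31)/9.344 = 0.6909.
C2 = (2*K*(1-X) - dt)/denom = 0.1224.
O2 = C0*I2 + C1*I1 + C2*O1
   = 0.1866*189 + 0.6909*92 + 0.1224*31
   = 102.64 m^3/s.

102.64


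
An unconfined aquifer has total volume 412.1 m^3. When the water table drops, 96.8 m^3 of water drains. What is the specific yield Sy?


Specific yield Sy = Volume drained / Total volume.
Sy = 96.8 / 412.1
   = 0.2349.

0.2349


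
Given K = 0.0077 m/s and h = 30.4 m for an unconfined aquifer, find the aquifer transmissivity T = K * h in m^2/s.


Transmissivity is defined as T = K * h.
T = 0.0077 * 30.4
  = 0.2341 m^2/s.

0.2341


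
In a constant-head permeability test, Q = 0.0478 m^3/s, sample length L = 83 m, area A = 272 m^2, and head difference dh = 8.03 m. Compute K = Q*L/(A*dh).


From K = Q*L / (A*dh):
Numerator: Q*L = 0.0478 * 83 = 3.9674.
Denominator: A*dh = 272 * 8.03 = 2184.16.
K = 3.9674 / 2184.16 = 0.001816 m/s.

0.001816


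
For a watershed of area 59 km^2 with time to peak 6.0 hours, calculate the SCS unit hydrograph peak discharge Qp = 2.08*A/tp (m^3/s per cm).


SCS formula: Qp = 2.08 * A / tp.
Qp = 2.08 * 59 / 6.0
   = 122.72 / 6.0
   = 20.45 m^3/s per cm.

20.45


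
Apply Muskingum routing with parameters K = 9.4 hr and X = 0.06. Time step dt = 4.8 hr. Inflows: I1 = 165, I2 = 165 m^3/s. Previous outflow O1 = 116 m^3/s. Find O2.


Muskingum coefficients:
denom = 2*K*(1-X) + dt = 2*9.4*(1-0.06) + 4.8 = 22.472.
C0 = (dt - 2*K*X)/denom = (4.8 - 2*9.4*0.06)/22.472 = 0.1634.
C1 = (dt + 2*K*X)/denom = (4.8 + 2*9.4*0.06)/22.472 = 0.2638.
C2 = (2*K*(1-X) - dt)/denom = 0.5728.
O2 = C0*I2 + C1*I1 + C2*O1
   = 0.1634*165 + 0.2638*165 + 0.5728*116
   = 136.93 m^3/s.

136.93


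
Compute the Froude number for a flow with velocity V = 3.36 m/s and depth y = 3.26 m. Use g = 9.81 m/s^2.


The Froude number is defined as Fr = V / sqrt(g*y).
g*y = 9.81 * 3.26 = 31.9806.
sqrt(g*y) = sqrt(31.9806) = 5.6551.
Fr = 3.36 / 5.6551 = 0.5941.

0.5941


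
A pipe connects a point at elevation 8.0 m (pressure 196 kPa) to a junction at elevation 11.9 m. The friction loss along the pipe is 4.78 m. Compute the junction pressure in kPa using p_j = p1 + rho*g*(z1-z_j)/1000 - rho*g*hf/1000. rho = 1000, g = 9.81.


Junction pressure: p_j = p1 + rho*g*(z1 - z_j)/1000 - rho*g*hf/1000.
Elevation term = 1000*9.81*(8.0 - 11.9)/1000 = -38.259 kPa.
Friction term = 1000*9.81*4.78/1000 = 46.892 kPa.
p_j = 196 + -38.259 - 46.892 = 110.85 kPa.

110.85


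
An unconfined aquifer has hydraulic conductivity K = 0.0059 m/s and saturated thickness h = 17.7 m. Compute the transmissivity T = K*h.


Transmissivity is defined as T = K * h.
T = 0.0059 * 17.7
  = 0.1044 m^2/s.

0.1044


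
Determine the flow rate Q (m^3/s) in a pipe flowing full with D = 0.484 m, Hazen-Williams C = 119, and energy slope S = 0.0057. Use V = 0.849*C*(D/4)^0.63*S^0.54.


For a full circular pipe, R = D/4 = 0.484/4 = 0.121 m.
V = 0.849 * 119 * 0.121^0.63 * 0.0057^0.54
  = 0.849 * 119 * 0.264335 * 0.061401
  = 1.6398 m/s.
Pipe area A = pi*D^2/4 = pi*0.484^2/4 = 0.184 m^2.
Q = A * V = 0.184 * 1.6398 = 0.3017 m^3/s.

0.3017


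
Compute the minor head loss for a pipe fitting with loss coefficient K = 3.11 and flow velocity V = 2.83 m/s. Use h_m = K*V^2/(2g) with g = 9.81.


Minor loss formula: h_m = K * V^2/(2g).
V^2 = 2.83^2 = 8.0089.
V^2/(2g) = 8.0089 / 19.62 = 0.4082 m.
h_m = 3.11 * 0.4082 = 1.2695 m.

1.2695


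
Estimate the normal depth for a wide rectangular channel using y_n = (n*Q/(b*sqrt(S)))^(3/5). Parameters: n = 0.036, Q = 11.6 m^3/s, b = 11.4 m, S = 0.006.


We use the wide-channel approximation y_n = (n*Q/(b*sqrt(S)))^(3/5).
sqrt(S) = sqrt(0.006) = 0.07746.
Numerator: n*Q = 0.036 * 11.6 = 0.4176.
Denominator: b*sqrt(S) = 11.4 * 0.07746 = 0.883044.
arg = 0.4729.
y_n = 0.4729^(3/5) = 0.6381 m.

0.6381


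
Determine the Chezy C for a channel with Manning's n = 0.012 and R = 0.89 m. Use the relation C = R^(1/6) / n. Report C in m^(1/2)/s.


The Chezy coefficient relates to Manning's n through C = R^(1/6) / n.
R^(1/6) = 0.89^(1/6) = 0.980765.
C = 0.980765 / 0.012 = 81.73 m^(1/2)/s.

81.73


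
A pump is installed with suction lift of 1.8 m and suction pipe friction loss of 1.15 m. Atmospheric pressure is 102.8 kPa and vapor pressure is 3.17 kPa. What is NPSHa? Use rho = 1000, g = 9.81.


NPSHa = p_atm/(rho*g) - z_s - hf_s - p_vap/(rho*g).
p_atm/(rho*g) = 102.8*1000 / (1000*9.81) = 10.479 m.
p_vap/(rho*g) = 3.17*1000 / (1000*9.81) = 0.323 m.
NPSHa = 10.479 - 1.8 - 1.15 - 0.323
      = 7.21 m.

7.21


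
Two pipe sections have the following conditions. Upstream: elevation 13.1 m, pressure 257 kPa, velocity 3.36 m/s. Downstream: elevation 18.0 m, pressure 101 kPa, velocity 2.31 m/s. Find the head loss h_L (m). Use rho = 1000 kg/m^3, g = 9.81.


Total head at each section: H = z + p/(rho*g) + V^2/(2g).
H1 = 13.1 + 257*1000/(1000*9.81) + 3.36^2/(2*9.81)
   = 13.1 + 26.198 + 0.5754
   = 39.873 m.
H2 = 18.0 + 101*1000/(1000*9.81) + 2.31^2/(2*9.81)
   = 18.0 + 10.296 + 0.272
   = 28.568 m.
h_L = H1 - H2 = 39.873 - 28.568 = 11.306 m.

11.306


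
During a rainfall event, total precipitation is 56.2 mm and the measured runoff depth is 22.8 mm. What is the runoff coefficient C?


The runoff coefficient C = runoff depth / rainfall depth.
C = 22.8 / 56.2
  = 0.4057.

0.4057


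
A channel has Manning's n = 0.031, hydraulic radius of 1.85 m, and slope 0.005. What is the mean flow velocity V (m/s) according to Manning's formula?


Manning's equation gives V = (1/n) * R^(2/3) * S^(1/2).
First, compute R^(2/3) = 1.85^(2/3) = 1.507.
Next, S^(1/2) = 0.005^(1/2) = 0.070711.
Then 1/n = 1/0.031 = 32.26.
V = 32.26 * 1.507 * 0.070711 = 3.4375 m/s.

3.4375


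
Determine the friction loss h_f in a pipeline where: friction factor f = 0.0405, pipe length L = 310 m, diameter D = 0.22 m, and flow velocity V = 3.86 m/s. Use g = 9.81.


Darcy-Weisbach equation: h_f = f * (L/D) * V^2/(2g).
f * L/D = 0.0405 * 310/0.22 = 57.0682.
V^2/(2g) = 3.86^2 / (2*9.81) = 14.8996 / 19.62 = 0.7594 m.
h_f = 57.0682 * 0.7594 = 43.338 m.

43.338


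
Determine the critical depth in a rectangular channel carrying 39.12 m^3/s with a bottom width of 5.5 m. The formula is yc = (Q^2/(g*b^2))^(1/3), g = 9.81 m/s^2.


Using yc = (Q^2 / (g * b^2))^(1/3):
Q^2 = 39.12^2 = 1530.37.
g * b^2 = 9.81 * 5.5^2 = 9.81 * 30.25 = 296.75.
Q^2 / (g*b^2) = 1530.37 / 296.75 = 5.1571.
yc = 5.1571^(1/3) = 1.7277 m.

1.7277


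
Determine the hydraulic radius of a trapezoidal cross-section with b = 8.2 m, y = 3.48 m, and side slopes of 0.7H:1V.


For a trapezoidal section with side slope z:
A = (b + z*y)*y = (8.2 + 0.7*3.48)*3.48 = 37.013 m^2.
P = b + 2*y*sqrt(1 + z^2) = 8.2 + 2*3.48*sqrt(1 + 0.7^2) = 16.696 m.
R = A/P = 37.013 / 16.696 = 2.2169 m.

2.2169


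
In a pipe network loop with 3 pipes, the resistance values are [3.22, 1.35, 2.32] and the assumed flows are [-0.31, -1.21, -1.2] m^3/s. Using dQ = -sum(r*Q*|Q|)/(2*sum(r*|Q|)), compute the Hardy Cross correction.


Numerator terms (r*Q*|Q|): 3.22*-0.31*|-0.31| = -0.3094; 1.35*-1.21*|-1.21| = -1.9765; 2.32*-1.2*|-1.2| = -3.3408.
Sum of numerator = -5.6268.
Denominator terms (r*|Q|): 3.22*|-0.31| = 0.9982; 1.35*|-1.21| = 1.6335; 2.32*|-1.2| = 2.784.
2 * sum of denominator = 2 * 5.4157 = 10.8314.
dQ = --5.6268 / 10.8314 = 0.5195 m^3/s.

0.5195


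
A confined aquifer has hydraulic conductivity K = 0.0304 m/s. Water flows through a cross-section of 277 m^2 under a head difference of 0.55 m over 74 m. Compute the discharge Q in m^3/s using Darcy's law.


Darcy's law: Q = K * A * i, where i = dh/L.
Hydraulic gradient i = 0.55 / 74 = 0.007432.
Q = 0.0304 * 277 * 0.007432
  = 0.0626 m^3/s.

0.0626


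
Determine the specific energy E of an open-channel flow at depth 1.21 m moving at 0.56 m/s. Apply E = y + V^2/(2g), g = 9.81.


Specific energy E = y + V^2/(2g).
Velocity head = V^2/(2g) = 0.56^2 / (2*9.81) = 0.3136 / 19.62 = 0.016 m.
E = 1.21 + 0.016 = 1.226 m.

1.226


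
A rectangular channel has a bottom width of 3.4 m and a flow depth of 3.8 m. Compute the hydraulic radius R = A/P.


For a rectangular section:
Flow area A = b * y = 3.4 * 3.8 = 12.92 m^2.
Wetted perimeter P = b + 2y = 3.4 + 2*3.8 = 11.0 m.
Hydraulic radius R = A/P = 12.92 / 11.0 = 1.1745 m.

1.1745


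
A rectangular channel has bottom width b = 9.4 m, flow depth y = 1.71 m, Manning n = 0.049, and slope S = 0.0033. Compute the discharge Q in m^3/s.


For a rectangular channel, the cross-sectional area A = b * y = 9.4 * 1.71 = 16.07 m^2.
The wetted perimeter P = b + 2y = 9.4 + 2*1.71 = 12.82 m.
Hydraulic radius R = A/P = 16.07/12.82 = 1.2538 m.
Velocity V = (1/n)*R^(2/3)*S^(1/2) = (1/0.049)*1.2538^(2/3)*0.0033^(1/2) = 1.3632 m/s.
Discharge Q = A * V = 16.07 * 1.3632 = 21.912 m^3/s.

21.912


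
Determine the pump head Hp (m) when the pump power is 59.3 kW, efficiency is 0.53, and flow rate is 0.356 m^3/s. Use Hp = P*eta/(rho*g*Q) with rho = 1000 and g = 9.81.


Pump head formula: Hp = P * eta / (rho * g * Q).
Numerator: P * eta = 59.3 * 1000 * 0.53 = 31429.0 W.
Denominator: rho * g * Q = 1000 * 9.81 * 0.356 = 3492.36.
Hp = 31429.0 / 3492.36 = 9.0 m.

9.0


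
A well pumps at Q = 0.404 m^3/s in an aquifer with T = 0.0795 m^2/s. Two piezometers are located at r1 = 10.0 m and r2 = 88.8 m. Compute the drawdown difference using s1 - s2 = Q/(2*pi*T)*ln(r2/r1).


Thiem equation: s1 - s2 = Q/(2*pi*T) * ln(r2/r1).
ln(r2/r1) = ln(88.8/10.0) = 2.1838.
Q/(2*pi*T) = 0.404 / (2*pi*0.0795) = 0.404 / 0.4995 = 0.8088.
s1 - s2 = 0.8088 * 2.1838 = 1.7662 m.

1.7662


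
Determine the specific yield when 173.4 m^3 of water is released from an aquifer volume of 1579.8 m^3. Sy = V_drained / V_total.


Specific yield Sy = Volume drained / Total volume.
Sy = 173.4 / 1579.8
   = 0.1098.

0.1098


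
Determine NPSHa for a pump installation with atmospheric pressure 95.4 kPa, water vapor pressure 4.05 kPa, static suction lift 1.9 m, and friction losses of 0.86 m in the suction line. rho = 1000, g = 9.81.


NPSHa = p_atm/(rho*g) - z_s - hf_s - p_vap/(rho*g).
p_atm/(rho*g) = 95.4*1000 / (1000*9.81) = 9.725 m.
p_vap/(rho*g) = 4.05*1000 / (1000*9.81) = 0.413 m.
NPSHa = 9.725 - 1.9 - 0.86 - 0.413
      = 6.55 m.

6.55


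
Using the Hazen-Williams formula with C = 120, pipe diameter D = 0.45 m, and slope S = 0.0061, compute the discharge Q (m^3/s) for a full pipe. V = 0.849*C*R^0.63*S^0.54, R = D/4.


For a full circular pipe, R = D/4 = 0.45/4 = 0.1125 m.
V = 0.849 * 120 * 0.1125^0.63 * 0.0061^0.54
  = 0.849 * 120 * 0.252479 * 0.063691
  = 1.6383 m/s.
Pipe area A = pi*D^2/4 = pi*0.45^2/4 = 0.159 m^2.
Q = A * V = 0.159 * 1.6383 = 0.2606 m^3/s.

0.2606


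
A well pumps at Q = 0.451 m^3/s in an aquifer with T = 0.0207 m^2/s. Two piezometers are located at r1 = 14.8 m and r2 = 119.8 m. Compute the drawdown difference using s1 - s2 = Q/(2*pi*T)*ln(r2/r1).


Thiem equation: s1 - s2 = Q/(2*pi*T) * ln(r2/r1).
ln(r2/r1) = ln(119.8/14.8) = 2.0912.
Q/(2*pi*T) = 0.451 / (2*pi*0.0207) = 0.451 / 0.1301 = 3.4676.
s1 - s2 = 3.4676 * 2.0912 = 7.2514 m.

7.2514


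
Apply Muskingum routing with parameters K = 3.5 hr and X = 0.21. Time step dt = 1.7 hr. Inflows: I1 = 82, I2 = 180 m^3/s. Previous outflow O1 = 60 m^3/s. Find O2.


Muskingum coefficients:
denom = 2*K*(1-X) + dt = 2*3.5*(1-0.21) + 1.7 = 7.23.
C0 = (dt - 2*K*X)/denom = (1.7 - 2*3.5*0.21)/7.23 = 0.0318.
C1 = (dt + 2*K*X)/denom = (1.7 + 2*3.5*0.21)/7.23 = 0.4385.
C2 = (2*K*(1-X) - dt)/denom = 0.5297.
O2 = C0*I2 + C1*I1 + C2*O1
   = 0.0318*180 + 0.4385*82 + 0.5297*60
   = 73.46 m^3/s.

73.46


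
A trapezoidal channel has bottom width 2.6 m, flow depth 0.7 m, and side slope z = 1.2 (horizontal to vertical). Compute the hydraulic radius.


For a trapezoidal section with side slope z:
A = (b + z*y)*y = (2.6 + 1.2*0.7)*0.7 = 2.408 m^2.
P = b + 2*y*sqrt(1 + z^2) = 2.6 + 2*0.7*sqrt(1 + 1.2^2) = 4.787 m.
R = A/P = 2.408 / 4.787 = 0.503 m.

0.503


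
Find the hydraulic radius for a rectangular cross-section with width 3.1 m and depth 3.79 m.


For a rectangular section:
Flow area A = b * y = 3.1 * 3.79 = 11.75 m^2.
Wetted perimeter P = b + 2y = 3.1 + 2*3.79 = 10.68 m.
Hydraulic radius R = A/P = 11.75 / 10.68 = 1.1001 m.

1.1001


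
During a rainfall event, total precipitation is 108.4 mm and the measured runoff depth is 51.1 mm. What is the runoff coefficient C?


The runoff coefficient C = runoff depth / rainfall depth.
C = 51.1 / 108.4
  = 0.4714.

0.4714
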